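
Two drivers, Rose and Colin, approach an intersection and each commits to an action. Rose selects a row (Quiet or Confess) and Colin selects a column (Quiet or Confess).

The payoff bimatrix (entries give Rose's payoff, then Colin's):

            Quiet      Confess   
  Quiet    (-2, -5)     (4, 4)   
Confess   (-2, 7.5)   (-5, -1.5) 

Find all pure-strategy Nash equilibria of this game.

(Quiet, Quiet): Colin prefers Confess (4 > -5) — not an equilibrium.
(Quiet, Confess): Rose gets 4 ≥ -5 from Confess, and Colin gets 4 ≥ -5 from Quiet — Nash equilibrium.
(Confess, Quiet): Rose gets -2 ≥ -2 from Quiet, and Colin gets 7.5 ≥ -1.5 from Confess — Nash equilibrium.
(Confess, Confess): Rose prefers Quiet (4 > -5); Colin prefers Quiet (7.5 > -1.5) — not an equilibrium.

(Quiet, Confess) and (Confess, Quiet)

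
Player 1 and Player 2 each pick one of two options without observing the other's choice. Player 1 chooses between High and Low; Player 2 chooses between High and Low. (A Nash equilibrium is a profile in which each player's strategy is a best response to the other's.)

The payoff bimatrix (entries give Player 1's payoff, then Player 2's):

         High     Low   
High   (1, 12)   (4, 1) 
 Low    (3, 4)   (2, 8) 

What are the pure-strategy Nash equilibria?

(High, High): Player 1 prefers Low (3 > 1) — not an equilibrium.
(High, Low): Player 2 prefers High (12 > 1) — not an equilibrium.
(Low, High): Player 2 prefers Low (8 > 4) — not an equilibrium.
(Low, Low): Player 1 prefers High (4 > 2) — not an equilibrium.

none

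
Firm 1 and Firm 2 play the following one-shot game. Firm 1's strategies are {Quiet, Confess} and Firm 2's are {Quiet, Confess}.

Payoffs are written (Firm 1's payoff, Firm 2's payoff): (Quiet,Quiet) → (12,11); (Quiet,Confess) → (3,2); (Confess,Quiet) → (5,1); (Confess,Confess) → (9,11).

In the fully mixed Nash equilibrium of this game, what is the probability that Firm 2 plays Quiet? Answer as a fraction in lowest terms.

6/13

Let c be the probability that Firm 2 plays Quiet. In a completely mixed equilibrium, Firm 1 must be indifferent between Quiet and Confess.
Firm 1's expected payoff from Quiet is 12c + 3(1−c); from Confess it is 5c + 9(1−c).
Setting these equal: 9c + 3 = −4c + 9, so c = 6/13.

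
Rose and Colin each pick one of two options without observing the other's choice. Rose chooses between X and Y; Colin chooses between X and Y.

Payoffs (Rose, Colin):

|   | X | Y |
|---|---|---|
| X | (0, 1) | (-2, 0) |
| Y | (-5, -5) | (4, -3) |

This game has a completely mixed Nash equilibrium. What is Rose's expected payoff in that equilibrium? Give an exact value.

First find q, the probability Colin plays X, from Rose's indifference between X and Y: −2(1−q) = −5q + 4(1−q), giving q = 6/11.
Since Rose is indifferent in equilibrium, Rose's expected payoff equals the payoff from either row against (6/11, 5/11). Using X: −2(5/11) = -10/11.

-10/11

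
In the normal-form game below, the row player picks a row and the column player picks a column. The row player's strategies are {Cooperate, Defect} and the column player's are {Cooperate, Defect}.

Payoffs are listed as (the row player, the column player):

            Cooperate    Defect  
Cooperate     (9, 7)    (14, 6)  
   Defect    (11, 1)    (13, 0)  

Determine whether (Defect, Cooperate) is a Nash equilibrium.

Yes

At (Defect, Cooperate), the row player earns 11; switching to Cooperate would give 9, so the row player has no profitable deviation.
The column player earns 1; switching to Defect would give 0, so the column player has no profitable deviation.
Neither player can gain by a unilateral deviation, so this profile is a Nash equilibrium.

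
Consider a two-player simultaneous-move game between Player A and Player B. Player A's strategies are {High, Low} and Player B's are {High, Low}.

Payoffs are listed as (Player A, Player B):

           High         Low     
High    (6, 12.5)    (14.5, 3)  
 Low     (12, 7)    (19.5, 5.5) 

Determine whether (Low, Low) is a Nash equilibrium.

No

At (Low, Low), Player A earns 19.5; switching to High would give 14.5, so Player A has no profitable deviation.
Player B earns 5.5; switching to High would give 7, so Player B would deviate.
Since at least one player can profitably deviate, this is not a Nash equilibrium.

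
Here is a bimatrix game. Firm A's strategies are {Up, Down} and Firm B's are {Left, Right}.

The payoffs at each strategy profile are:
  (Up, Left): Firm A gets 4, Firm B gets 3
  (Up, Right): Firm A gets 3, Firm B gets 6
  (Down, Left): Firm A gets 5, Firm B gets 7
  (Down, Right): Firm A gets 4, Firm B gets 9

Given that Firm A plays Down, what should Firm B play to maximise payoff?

Against Down, Firm B earns 7 from Left and 9 from Right.
So Right is the best response.

Right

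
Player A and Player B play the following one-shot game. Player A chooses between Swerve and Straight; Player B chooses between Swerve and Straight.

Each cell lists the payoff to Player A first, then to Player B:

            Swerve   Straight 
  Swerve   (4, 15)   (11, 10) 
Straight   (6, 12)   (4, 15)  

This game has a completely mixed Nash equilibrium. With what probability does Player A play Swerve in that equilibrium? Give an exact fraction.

3/8

Let r be the probability that Player A plays Swerve. In a completely mixed equilibrium, Player B must be indifferent between Swerve and Straight.
Player B's expected payoff from Swerve is 15r + 12(1−r); from Straight it is 10r + 15(1−r).
Setting these equal: 3r + 12 = −5r + 15, so r = 3/8.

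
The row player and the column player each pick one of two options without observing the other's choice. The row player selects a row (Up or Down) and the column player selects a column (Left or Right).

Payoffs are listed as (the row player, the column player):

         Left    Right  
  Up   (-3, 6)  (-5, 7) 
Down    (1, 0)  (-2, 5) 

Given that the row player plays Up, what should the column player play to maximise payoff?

Right

Against Up, the column player earns 6 from Left and 7 from Right.
So Right is the best response.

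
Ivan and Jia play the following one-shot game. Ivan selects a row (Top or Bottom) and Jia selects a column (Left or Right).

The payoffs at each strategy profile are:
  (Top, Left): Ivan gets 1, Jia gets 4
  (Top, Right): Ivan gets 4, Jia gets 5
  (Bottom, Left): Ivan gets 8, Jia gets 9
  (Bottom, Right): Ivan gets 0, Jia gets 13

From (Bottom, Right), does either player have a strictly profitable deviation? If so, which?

Ivan

Ivan at (Bottom, Right) earns 0; deviating to Top yields 4 — a strict improvement.
Jia earns 13; deviating to Left yields 9 — not better.
Only Ivan has a strictly profitable deviation.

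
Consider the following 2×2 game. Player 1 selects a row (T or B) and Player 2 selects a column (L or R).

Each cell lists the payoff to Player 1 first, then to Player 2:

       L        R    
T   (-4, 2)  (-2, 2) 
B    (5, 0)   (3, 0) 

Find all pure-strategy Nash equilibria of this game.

(B, L) and (B, R)

(T, L): Player 1 prefers B (5 > -4) — not an equilibrium.
(T, R): Player 1 prefers B (3 > -2) — not an equilibrium.
(B, L): Player 1 gets 5 ≥ -4 from T, and Player 2 gets 0 ≥ 0 from R — Nash equilibrium.
(B, R): Player 1 gets 3 ≥ -2 from T, and Player 2 gets 0 ≥ 0 from L — Nash equilibrium.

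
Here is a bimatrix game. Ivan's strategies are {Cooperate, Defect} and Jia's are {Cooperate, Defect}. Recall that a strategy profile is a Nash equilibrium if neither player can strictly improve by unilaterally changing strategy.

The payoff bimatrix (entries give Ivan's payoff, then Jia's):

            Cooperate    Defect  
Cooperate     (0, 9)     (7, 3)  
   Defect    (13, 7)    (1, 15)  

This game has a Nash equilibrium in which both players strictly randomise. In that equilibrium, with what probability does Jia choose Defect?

Let y be the probability that Jia plays Cooperate. In a completely mixed equilibrium, Ivan must be indifferent between Cooperate and Defect.
Ivan's expected payoff from Cooperate is 7(1−y); from Defect it is 13y + (1−y).
Setting these equal: −7y + 7 = 12y + 1, so y = 6/19.
Therefore Jia plays Defect with probability 1 − 6/19 = 13/19.

13/19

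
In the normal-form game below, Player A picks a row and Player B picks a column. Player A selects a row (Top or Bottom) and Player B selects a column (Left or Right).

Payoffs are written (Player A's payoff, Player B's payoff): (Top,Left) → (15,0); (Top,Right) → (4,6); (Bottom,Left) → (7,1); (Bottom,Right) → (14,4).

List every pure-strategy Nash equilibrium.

(Top, Left): Player B prefers Right (6 > 0) — not an equilibrium.
(Top, Right): Player A prefers Bottom (14 > 4) — not an equilibrium.
(Bottom, Left): Player A prefers Top (15 > 7); Player B prefers Right (4 > 1) — not an equilibrium.
(Bottom, Right): Player A gets 14 ≥ 4 from Top, and Player B gets 4 ≥ 1 from Left — Nash equilibrium.

(Bottom, Right)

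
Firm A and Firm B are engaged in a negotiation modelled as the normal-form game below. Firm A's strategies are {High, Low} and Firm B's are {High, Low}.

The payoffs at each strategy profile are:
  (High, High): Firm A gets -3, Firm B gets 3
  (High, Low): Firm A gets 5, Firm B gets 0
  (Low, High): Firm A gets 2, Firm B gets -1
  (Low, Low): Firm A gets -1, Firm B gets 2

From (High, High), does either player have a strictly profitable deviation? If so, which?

Firm A at (High, High) earns -3; deviating to Low yields 2 — a strict improvement.
Firm B earns 3; deviating to Low yields 0 — not better.
Only Firm A has a strictly profitable deviation.

Firm A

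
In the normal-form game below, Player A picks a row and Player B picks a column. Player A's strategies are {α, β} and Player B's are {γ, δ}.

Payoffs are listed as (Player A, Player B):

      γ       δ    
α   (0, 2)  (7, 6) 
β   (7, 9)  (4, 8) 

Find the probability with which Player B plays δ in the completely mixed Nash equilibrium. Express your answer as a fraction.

Let q be the probability that Player B plays γ. In a completely mixed equilibrium, Player A must be indifferent between α and β.
Player A's expected payoff from α is 7(1−q); from β it is 7q + 4(1−q).
Setting these equal: −7q + 7 = 3q + 4, so q = 3/10.
Therefore Player B plays δ with probability 1 − 3/10 = 7/10.

7/10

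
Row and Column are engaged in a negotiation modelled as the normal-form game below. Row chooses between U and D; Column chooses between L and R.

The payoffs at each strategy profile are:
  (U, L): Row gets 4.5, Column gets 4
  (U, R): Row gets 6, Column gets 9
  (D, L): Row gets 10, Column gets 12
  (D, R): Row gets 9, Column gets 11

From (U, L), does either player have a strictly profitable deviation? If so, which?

Row at (U, L) earns 4.5; deviating to D yields 10 — a strict improvement.
Column earns 4; deviating to R yields 9 — a strict improvement.
Both Row and Column have strictly profitable deviations.

Both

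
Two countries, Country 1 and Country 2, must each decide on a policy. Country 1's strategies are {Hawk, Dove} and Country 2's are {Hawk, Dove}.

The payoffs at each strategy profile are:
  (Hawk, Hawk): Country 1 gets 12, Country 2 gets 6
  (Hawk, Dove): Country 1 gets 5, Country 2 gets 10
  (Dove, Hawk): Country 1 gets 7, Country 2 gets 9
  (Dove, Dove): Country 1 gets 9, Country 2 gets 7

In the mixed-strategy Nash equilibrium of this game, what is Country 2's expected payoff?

8

First find x, the probability Country 1 plays Hawk, from Country 2's indifference between Hawk and Dove: 6x + 9(1−x) = 10x + 7(1−x), giving x = 1/3.
Since Country 2 is indifferent in equilibrium, Country 2's expected payoff equals the payoff from either column against (1/3, 2/3). Using Hawk: 6(1/3) + 9(2/3) = 8.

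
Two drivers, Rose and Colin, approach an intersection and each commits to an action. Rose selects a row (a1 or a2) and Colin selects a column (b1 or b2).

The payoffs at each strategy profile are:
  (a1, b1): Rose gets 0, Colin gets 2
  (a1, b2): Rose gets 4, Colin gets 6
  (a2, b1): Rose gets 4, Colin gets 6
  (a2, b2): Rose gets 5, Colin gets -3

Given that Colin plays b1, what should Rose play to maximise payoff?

Against b1, Rose earns 0 from a1 and 4 from a2.
So a2 is the best response.

a2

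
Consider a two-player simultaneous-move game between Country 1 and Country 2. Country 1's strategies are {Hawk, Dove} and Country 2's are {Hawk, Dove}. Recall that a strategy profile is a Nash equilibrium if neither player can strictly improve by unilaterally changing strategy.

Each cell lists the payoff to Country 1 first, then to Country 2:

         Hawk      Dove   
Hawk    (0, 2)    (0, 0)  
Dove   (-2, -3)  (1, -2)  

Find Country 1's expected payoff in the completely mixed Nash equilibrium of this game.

0

First find q, the probability Country 2 plays Hawk, from Country 1's indifference between Hawk and Dove: 0 = −2q + (1−q), giving q = 1/3.
Since Country 1 is indifferent in equilibrium, Country 1's expected payoff equals the payoff from either row against (1/3, 2/3). Using Hawk: 0 = 0.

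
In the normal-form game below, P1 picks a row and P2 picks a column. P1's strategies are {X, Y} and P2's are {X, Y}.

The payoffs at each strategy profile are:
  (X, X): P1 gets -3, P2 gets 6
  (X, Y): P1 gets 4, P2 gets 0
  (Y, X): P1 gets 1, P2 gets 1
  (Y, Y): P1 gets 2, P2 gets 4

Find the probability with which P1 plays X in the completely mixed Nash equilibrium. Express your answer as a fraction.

Let p be the probability that P1 plays X. In a completely mixed equilibrium, P2 must be indifferent between X and Y.
P2's expected payoff from X is 6p + (1−p); from Y it is 4(1−p).
Setting these equal: 5p + 1 = −4p + 4, so p = 1/3.

1/3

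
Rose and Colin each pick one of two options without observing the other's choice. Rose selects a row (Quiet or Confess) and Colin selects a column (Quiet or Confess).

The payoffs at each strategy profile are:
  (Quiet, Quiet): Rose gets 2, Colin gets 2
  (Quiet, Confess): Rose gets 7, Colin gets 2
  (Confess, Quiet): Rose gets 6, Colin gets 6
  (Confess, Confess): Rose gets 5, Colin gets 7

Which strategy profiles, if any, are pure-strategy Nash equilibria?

(Quiet, Confess)

(Quiet, Quiet): Rose prefers Confess (6 > 2) — not an equilibrium.
(Quiet, Confess): Rose gets 7 ≥ 5 from Confess, and Colin gets 2 ≥ 2 from Quiet — Nash equilibrium.
(Confess, Quiet): Colin prefers Confess (7 > 6) — not an equilibrium.
(Confess, Confess): Rose prefers Quiet (7 > 5) — not an equilibrium.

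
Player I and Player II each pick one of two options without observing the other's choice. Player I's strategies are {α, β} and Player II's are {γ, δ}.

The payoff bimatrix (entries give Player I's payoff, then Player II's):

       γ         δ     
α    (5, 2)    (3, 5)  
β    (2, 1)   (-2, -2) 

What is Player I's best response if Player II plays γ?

Against γ, Player I earns 5 from α and 2 from β.
So α is the best response.

α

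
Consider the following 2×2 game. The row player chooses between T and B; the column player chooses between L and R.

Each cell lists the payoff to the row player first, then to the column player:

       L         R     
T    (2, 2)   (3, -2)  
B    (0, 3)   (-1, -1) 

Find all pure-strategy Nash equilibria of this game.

(T, L): the row player gets 2 ≥ 0 from B, and the column player gets 2 ≥ -2 from R — Nash equilibrium.
(T, R): the column player prefers L (2 > -2) — not an equilibrium.
(B, L): the row player prefers T (2 > 0) — not an equilibrium.
(B, R): the row player prefers T (3 > -1); the column player prefers L (3 > -1) — not an equilibrium.

(T, L)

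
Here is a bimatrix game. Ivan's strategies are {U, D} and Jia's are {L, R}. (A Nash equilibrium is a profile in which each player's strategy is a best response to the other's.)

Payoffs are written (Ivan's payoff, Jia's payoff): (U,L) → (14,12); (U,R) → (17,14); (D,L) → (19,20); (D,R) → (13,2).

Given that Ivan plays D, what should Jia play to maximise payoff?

Against D, Jia earns 20 from L and 2 from R.
So L is the best response.

L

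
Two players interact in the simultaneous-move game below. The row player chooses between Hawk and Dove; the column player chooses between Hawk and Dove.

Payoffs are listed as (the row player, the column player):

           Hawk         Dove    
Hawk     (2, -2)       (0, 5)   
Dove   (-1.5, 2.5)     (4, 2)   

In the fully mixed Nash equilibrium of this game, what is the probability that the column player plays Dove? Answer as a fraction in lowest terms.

7/15

Let q be the probability that the column player plays Hawk. In a completely mixed equilibrium, the row player must be indifferent between Hawk and Dove.
The row player's expected payoff from Hawk is 2q; from Dove it is −1.5q + 4(1−q).
Setting these equal: 2q = −5.5q + 4, so q = 8/15.
Therefore the column player plays Dove with probability 1 − 8/15 = 7/15.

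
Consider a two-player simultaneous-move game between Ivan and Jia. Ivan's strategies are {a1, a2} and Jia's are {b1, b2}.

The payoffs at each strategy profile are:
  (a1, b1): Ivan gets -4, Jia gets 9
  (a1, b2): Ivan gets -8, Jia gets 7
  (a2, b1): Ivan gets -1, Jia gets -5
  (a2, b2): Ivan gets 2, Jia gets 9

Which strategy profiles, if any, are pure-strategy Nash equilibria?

(a2, b2)

(a1, b1): Ivan prefers a2 (-1 > -4) — not an equilibrium.
(a1, b2): Ivan prefers a2 (2 > -8); Jia prefers b1 (9 > 7) — not an equilibrium.
(a2, b1): Jia prefers b2 (9 > -5) — not an equilibrium.
(a2, b2): Ivan gets 2 ≥ -8 from a1, and Jia gets 9 ≥ -5 from b1 — Nash equilibrium.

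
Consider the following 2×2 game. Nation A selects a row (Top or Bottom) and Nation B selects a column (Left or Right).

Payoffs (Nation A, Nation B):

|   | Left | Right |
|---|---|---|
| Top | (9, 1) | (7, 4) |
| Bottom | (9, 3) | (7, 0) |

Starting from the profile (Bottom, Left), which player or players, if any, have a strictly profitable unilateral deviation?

Nation A at (Bottom, Left) earns 9; deviating to Top yields 9 — not better.
Nation B earns 3; deviating to Right yields 0 — not better.
Neither player can strictly improve; the profile is a Nash equilibrium.

Neither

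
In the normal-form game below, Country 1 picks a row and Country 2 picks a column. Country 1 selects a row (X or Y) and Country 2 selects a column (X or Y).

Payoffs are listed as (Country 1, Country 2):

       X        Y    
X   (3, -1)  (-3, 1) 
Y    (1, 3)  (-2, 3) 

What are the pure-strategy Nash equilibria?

(X, X): Country 2 prefers Y (1 > -1) — not an equilibrium.
(X, Y): Country 1 prefers Y (-2 > -3) — not an equilibrium.
(Y, X): Country 1 prefers X (3 > 1) — not an equilibrium.
(Y, Y): Country 1 gets -2 ≥ -3 from X, and Country 2 gets 3 ≥ 3 from X — Nash equilibrium.

(Y, Y)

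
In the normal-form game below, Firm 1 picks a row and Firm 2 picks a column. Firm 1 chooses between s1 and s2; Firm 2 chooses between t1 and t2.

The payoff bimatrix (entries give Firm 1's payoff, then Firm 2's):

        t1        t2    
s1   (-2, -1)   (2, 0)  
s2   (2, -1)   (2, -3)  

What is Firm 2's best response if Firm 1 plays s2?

t1

Against s2, Firm 2 earns -1 from t1 and -3 from t2.
So t1 is the best response.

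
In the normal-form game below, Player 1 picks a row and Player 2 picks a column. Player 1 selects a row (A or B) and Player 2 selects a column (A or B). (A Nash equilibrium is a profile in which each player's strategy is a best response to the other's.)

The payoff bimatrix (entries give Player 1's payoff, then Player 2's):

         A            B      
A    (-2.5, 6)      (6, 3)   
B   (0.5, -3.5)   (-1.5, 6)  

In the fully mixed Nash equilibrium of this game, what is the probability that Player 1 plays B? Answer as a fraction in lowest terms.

6/25

Let p be the probability that Player 1 plays A. In a completely mixed equilibrium, Player 2 must be indifferent between A and B.
Player 2's expected payoff from A is 6p − 3.5(1−p); from B it is 3p + 6(1−p).
Setting these equal: 9.5p − 3.5 = −3p + 6, so p = 19/25.
Therefore Player 1 plays B with probability 1 − 19/25 = 6/25.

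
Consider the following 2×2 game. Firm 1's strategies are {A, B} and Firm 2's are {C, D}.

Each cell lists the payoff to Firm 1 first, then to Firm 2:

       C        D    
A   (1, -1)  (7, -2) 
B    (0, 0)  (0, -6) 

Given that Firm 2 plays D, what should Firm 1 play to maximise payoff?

A

Against D, Firm 1 earns 7 from A and 0 from B.
So A is the best response.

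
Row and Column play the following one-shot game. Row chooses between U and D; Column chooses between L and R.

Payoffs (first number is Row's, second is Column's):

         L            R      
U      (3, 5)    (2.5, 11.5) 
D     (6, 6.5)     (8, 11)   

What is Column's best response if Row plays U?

R

Against U, Column earns 5 from L and 11.5 from R.
So R is the best response.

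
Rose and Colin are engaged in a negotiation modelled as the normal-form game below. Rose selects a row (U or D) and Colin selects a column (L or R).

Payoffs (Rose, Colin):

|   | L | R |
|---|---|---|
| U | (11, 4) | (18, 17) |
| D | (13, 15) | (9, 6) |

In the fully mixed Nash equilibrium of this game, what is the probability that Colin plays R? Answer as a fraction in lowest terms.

Let y be the probability that Colin plays L. In a completely mixed equilibrium, Rose must be indifferent between U and D.
Rose's expected payoff from U is 11y + 18(1−y); from D it is 13y + 9(1−y).
Setting these equal: −7y + 18 = 4y + 9, so y = 9/11.
Therefore Colin plays R with probability 1 − 9/11 = 2/11.

2/11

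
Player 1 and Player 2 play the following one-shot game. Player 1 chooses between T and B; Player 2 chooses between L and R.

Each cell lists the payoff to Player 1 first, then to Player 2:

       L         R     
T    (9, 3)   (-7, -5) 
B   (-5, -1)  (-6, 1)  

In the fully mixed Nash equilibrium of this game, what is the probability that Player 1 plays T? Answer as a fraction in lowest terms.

Let p be the probability that Player 1 plays T. In a completely mixed equilibrium, Player 2 must be indifferent between L and R.
Player 2's expected payoff from L is 3p − (1−p); from R it is −5p + (1−p).
Setting these equal: 4p − 1 = −6p + 1, so p = 1/5.

1/5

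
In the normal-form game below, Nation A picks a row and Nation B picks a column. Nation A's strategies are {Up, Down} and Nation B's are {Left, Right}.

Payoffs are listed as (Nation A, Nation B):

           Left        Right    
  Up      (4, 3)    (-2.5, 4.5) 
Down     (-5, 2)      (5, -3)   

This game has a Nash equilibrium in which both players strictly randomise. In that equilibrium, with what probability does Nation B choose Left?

5/11

Let c be the probability that Nation B plays Left. In a completely mixed equilibrium, Nation A must be indifferent between Up and Down.
Nation A's expected payoff from Up is 4c − 2.5(1−c); from Down it is −5c + 5(1−c).
Setting these equal: 6.5c − 2.5 = −10c + 5, so c = 5/11.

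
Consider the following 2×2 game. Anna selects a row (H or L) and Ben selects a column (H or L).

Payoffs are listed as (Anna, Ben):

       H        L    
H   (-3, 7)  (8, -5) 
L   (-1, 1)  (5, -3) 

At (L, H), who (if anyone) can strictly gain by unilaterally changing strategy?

Anna at (L, H) earns -1; deviating to H yields -3 — not better.
Ben earns 1; deviating to L yields -3 — not better.
Neither player can strictly improve; the profile is a Nash equilibrium.

Neither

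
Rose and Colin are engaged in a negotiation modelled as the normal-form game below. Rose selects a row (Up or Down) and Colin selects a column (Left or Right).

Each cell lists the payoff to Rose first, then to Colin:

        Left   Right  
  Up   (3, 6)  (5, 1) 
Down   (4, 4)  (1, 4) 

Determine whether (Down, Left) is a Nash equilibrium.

At (Down, Left), Rose earns 4; switching to Up would give 3, so Rose has no profitable deviation.
Colin earns 4; switching to Right would give 4, so Colin has no profitable deviation.
Neither player can gain by a unilateral deviation, so this profile is a Nash equilibrium.

Yes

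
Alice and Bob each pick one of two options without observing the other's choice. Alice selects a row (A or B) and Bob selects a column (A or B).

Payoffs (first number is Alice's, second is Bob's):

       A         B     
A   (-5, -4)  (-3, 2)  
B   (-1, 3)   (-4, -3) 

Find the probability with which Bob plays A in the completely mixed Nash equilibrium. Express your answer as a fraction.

1/5

Let y be the probability that Bob plays A. In a completely mixed equilibrium, Alice must be indifferent between A and B.
Alice's expected payoff from A is −5y − 3(1−y); from B it is −y − 4(1−y).
Setting these equal: −2y − 3 = 3y − 4, so y = 1/5.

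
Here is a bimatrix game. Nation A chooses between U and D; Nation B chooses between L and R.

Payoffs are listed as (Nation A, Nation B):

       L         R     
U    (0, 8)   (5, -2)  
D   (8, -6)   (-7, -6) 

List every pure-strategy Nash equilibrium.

(D, L)

(U, L): Nation A prefers D (8 > 0) — not an equilibrium.
(U, R): Nation B prefers L (8 > -2) — not an equilibrium.
(D, L): Nation A gets 8 ≥ 0 from U, and Nation B gets -6 ≥ -6 from R — Nash equilibrium.
(D, R): Nation A prefers U (5 > -7) — not an equilibrium.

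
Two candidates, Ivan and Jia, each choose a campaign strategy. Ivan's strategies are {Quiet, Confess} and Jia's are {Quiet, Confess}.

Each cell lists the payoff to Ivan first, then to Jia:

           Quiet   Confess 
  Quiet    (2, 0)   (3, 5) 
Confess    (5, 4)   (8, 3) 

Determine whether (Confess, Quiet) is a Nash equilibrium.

At (Confess, Quiet), Ivan earns 5; switching to Quiet would give 2, so Ivan has no profitable deviation.
Jia earns 4; switching to Confess would give 3, so Jia has no profitable deviation.
Neither player can gain by a unilateral deviation, so this profile is a Nash equilibrium.

Yes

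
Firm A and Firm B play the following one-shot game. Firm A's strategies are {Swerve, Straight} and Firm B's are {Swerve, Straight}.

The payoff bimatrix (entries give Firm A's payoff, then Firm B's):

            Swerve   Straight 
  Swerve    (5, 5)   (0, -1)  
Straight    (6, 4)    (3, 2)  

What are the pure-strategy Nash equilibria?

(Straight, Swerve)

(Swerve, Swerve): Firm A prefers Straight (6 > 5) — not an equilibrium.
(Swerve, Straight): Firm A prefers Straight (3 > 0); Firm B prefers Swerve (5 > -1) — not an equilibrium.
(Straight, Swerve): Firm A gets 6 ≥ 5 from Swerve, and Firm B gets 4 ≥ 2 from Straight — Nash equilibrium.
(Straight, Straight): Firm B prefers Swerve (4 > 2) — not an equilibrium.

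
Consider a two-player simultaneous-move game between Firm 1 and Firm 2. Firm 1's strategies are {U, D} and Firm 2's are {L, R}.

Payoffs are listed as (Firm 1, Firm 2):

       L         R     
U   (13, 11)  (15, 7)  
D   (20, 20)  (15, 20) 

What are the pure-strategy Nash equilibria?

(U, L): Firm 1 prefers D (20 > 13) — not an equilibrium.
(U, R): Firm 2 prefers L (11 > 7) — not an equilibrium.
(D, L): Firm 1 gets 20 ≥ 13 from U, and Firm 2 gets 20 ≥ 20 from R — Nash equilibrium.
(D, R): Firm 1 gets 15 ≥ 15 from U, and Firm 2 gets 20 ≥ 20 from L — Nash equilibrium.

(D, L) and (D, R)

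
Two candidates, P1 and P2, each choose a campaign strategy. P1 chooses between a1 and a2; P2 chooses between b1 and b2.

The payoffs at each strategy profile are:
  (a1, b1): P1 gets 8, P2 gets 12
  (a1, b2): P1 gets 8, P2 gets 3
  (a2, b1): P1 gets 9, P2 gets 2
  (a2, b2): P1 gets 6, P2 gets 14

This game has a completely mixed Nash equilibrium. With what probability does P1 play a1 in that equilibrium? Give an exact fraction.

Let x be the probability that P1 plays a1. In a completely mixed equilibrium, P2 must be indifferent between b1 and b2.
P2's expected payoff from b1 is 12x + 2(1−x); from b2 it is 3x + 14(1−x).
Setting these equal: 10x + 2 = −11x + 14, so x = 4/7.

4/7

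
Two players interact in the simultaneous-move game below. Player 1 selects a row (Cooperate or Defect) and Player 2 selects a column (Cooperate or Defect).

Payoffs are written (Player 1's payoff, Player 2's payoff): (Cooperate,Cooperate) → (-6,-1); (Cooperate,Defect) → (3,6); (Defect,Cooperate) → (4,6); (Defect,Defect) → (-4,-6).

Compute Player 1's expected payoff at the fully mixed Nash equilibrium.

First find y, the probability Player 2 plays Cooperate, from Player 1's indifference between Cooperate and Defect: −6y + 3(1−y) = 4y − 4(1−y), giving y = 7/17.
Since Player 1 is indifferent in equilibrium, Player 1's expected payoff equals the payoff from either row against (7/17, 10/17). Using Cooperate: −6(7/17) + 3(10/17) = -12/17.

-12/17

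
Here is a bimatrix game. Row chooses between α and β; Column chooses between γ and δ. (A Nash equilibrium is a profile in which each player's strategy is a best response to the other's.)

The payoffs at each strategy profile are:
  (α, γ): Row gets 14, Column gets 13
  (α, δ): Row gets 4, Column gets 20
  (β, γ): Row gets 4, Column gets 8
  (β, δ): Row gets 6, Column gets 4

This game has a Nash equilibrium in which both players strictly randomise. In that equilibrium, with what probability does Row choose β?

7/11

Let r be the probability that Row plays α. In a completely mixed equilibrium, Column must be indifferent between γ and δ.
Column's expected payoff from γ is 13r + 8(1−r); from δ it is 20r + 4(1−r).
Setting these equal: 5r + 8 = 16r + 4, so r = 4/11.
Therefore Row plays β with probability 1 − 4/11 = 7/11.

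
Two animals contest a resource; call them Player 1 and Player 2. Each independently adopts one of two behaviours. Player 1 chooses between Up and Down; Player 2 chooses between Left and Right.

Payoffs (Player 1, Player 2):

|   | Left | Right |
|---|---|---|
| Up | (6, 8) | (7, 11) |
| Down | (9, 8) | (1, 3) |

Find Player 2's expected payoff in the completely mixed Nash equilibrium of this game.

8

First find x, the probability Player 1 plays Up, from Player 2's indifference between Left and Right: 8x + 8(1−x) = 11x + 3(1−x), giving x = 5/8.
Since Player 2 is indifferent in equilibrium, Player 2's expected payoff equals the payoff from either column against (5/8, 3/8). Using Left: 8(5/8) + 8(3/8) = 8.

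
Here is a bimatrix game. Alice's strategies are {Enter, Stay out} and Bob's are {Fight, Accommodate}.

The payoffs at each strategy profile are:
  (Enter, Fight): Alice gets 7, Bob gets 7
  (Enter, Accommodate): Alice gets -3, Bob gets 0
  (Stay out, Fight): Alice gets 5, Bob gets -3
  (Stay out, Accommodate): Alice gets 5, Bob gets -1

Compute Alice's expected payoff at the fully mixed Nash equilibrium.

5

First find y, the probability Bob plays Fight, from Alice's indifference between Enter and Stay out: 7y − 3(1−y) = 5y + 5(1−y), giving y = 4/5.
Since Alice is indifferent in equilibrium, Alice's expected payoff equals the payoff from either row against (4/5, 1/5). Using Enter: 7(4/5) − 3(1/5) = 5.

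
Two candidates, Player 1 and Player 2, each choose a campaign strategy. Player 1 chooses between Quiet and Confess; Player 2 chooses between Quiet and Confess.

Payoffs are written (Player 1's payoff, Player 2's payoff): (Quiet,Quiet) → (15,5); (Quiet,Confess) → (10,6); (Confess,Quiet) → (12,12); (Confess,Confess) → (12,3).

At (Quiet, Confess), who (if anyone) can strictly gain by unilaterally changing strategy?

Player 1

Player 1 at (Quiet, Confess) earns 10; deviating to Confess yields 12 — a strict improvement.
Player 2 earns 6; deviating to Quiet yields 5 — not better.
Only Player 1 has a strictly profitable deviation.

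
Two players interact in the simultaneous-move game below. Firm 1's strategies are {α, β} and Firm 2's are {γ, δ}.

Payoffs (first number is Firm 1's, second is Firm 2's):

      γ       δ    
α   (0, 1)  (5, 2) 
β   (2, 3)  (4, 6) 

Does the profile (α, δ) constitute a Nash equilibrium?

At (α, δ), Firm 1 earns 5; switching to β would give 4, so Firm 1 has no profitable deviation.
Firm 2 earns 2; switching to γ would give 1, so Firm 2 has no profitable deviation.
Neither player can gain by a unilateral deviation, so this profile is a Nash equilibrium.

Yes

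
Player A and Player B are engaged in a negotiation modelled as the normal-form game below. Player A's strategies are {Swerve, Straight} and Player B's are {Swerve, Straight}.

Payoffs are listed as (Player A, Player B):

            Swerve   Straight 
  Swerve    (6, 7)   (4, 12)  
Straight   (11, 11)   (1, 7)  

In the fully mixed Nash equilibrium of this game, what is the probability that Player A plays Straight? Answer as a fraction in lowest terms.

5/9

Let x be the probability that Player A plays Swerve. In a completely mixed equilibrium, Player B must be indifferent between Swerve and Straight.
Player B's expected payoff from Swerve is 7x + 11(1−x); from Straight it is 12x + 7(1−x).
Setting these equal: −4x + 11 = 5x + 7, so x = 4/9.
Therefore Player A plays Straight with probability 1 − 4/9 = 5/9.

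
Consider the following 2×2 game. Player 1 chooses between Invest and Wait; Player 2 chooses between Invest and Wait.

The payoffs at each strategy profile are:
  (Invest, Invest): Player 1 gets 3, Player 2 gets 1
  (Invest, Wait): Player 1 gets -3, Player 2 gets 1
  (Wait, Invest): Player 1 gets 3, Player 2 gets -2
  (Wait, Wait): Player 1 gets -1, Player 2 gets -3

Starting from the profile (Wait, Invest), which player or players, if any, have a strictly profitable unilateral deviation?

Player 1 at (Wait, Invest) earns 3; deviating to Invest yields 3 — not better.
Player 2 earns -2; deviating to Wait yields -3 — not better.
Neither player can strictly improve; the profile is a Nash equilibrium.

Neither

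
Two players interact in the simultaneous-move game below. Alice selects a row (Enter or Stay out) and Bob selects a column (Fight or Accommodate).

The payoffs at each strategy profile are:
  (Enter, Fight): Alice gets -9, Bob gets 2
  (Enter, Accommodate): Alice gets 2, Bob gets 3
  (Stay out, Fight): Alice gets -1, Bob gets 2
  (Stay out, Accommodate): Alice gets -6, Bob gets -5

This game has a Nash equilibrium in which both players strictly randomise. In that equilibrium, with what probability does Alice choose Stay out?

Let r be the probability that Alice plays Enter. In a completely mixed equilibrium, Bob must be indifferent between Fight and Accommodate.
Bob's expected payoff from Fight is 2r + 2(1−r); from Accommodate it is 3r − 5(1−r).
Setting these equal: 2 = 8r − 5, so r = 7/8.
Therefore Alice plays Stay out with probability 1 − 7/8 = 1/8.

1/8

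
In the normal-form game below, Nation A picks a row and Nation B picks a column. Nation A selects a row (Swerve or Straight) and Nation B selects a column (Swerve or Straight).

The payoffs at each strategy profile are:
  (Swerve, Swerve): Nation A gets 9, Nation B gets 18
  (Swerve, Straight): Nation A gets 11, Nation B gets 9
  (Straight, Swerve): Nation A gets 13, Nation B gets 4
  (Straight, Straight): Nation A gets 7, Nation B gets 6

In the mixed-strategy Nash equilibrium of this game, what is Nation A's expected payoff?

First find q, the probability Nation B plays Swerve, from Nation A's indifference between Swerve and Straight: 9q + 11(1−q) = 13q + 7(1−q), giving q = 1/2.
Since Nation A is indifferent in equilibrium, Nation A's expected payoff equals the payoff from either row against (1/2, 1/2). Using Swerve: 9(1/2) + 11(1/2) = 10.

10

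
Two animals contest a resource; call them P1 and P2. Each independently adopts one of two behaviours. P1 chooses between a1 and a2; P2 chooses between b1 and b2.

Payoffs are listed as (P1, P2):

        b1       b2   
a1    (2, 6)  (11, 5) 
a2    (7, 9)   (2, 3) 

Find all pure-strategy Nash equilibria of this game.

(a2, b1)

(a1, b1): P1 prefers a2 (7 > 2) — not an equilibrium.
(a1, b2): P2 prefers b1 (6 > 5) — not an equilibrium.
(a2, b1): P1 gets 7 ≥ 2 from a1, and P2 gets 9 ≥ 3 from b2 — Nash equilibrium.
(a2, b2): P1 prefers a1 (11 > 2); P2 prefers b1 (9 > 3) — not an equilibrium.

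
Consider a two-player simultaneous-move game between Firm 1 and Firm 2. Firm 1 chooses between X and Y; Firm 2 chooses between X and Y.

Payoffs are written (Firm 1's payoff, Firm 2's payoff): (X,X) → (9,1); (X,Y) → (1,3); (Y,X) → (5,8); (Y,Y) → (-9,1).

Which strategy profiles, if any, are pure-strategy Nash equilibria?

(X, Y)

(X, X): Firm 2 prefers Y (3 > 1) — not an equilibrium.
(X, Y): Firm 1 gets 1 ≥ -9 from Y, and Firm 2 gets 3 ≥ 1 from X — Nash equilibrium.
(Y, X): Firm 1 prefers X (9 > 5) — not an equilibrium.
(Y, Y): Firm 1 prefers X (1 > -9); Firm 2 prefers X (8 > 1) — not an equilibrium.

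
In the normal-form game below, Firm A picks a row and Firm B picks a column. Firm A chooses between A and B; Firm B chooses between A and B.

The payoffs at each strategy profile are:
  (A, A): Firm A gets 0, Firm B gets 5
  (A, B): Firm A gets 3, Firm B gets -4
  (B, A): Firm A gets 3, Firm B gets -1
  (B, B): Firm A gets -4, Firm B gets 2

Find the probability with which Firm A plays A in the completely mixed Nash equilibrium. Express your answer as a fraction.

1/4

Let x be the probability that Firm A plays A. In a completely mixed equilibrium, Firm B must be indifferent between A and B.
Firm B's expected payoff from A is 5x − (1−x); from B it is −4x + 2(1−x).
Setting these equal: 6x − 1 = −6x + 2, so x = 1/4.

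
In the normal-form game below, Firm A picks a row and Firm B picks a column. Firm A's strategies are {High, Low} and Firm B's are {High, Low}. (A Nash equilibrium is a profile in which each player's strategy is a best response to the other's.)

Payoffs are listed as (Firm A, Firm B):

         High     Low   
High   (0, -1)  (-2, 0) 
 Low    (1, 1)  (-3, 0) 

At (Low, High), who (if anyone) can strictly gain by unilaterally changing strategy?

Firm A at (Low, High) earns 1; deviating to High yields 0 — not better.
Firm B earns 1; deviating to Low yields 0 — not better.
Neither player can strictly improve; the profile is a Nash equilibrium.

Neither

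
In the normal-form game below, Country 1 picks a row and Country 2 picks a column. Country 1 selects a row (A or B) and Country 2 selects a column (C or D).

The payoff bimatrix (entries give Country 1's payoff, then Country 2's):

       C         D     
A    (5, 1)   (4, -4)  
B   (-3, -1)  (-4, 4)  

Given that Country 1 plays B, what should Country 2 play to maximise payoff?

D

Against B, Country 2 earns -1 from C and 4 from D.
So D is the best response.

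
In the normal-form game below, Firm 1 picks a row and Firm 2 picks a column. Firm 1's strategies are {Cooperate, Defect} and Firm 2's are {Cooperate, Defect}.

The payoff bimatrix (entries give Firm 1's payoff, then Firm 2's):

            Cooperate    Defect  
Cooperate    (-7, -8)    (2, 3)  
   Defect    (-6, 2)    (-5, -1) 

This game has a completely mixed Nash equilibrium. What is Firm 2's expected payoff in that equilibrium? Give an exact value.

-1/7

First find x, the probability Firm 1 plays Cooperate, from Firm 2's indifference between Cooperate and Defect: −8x + 2(1−x) = 3x − (1−x), giving x = 3/14.
Since Firm 2 is indifferent in equilibrium, Firm 2's expected payoff equals the payoff from either column against (3/14, 11/14). Using Cooperate: −8(3/14) + 2(11/14) = -1/7.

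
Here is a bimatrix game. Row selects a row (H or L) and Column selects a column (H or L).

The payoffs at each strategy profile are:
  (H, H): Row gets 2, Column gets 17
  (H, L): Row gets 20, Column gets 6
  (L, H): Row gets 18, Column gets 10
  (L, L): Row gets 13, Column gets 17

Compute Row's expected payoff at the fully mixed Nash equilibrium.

First find y, the probability Column plays H, from Row's indifference between H and L: 2y + 20(1−y) = 18y + 13(1−y), giving y = 7/23.
Since Row is indifferent in equilibrium, Row's expected payoff equals the payoff from either row against (7/23, 16/23). Using H: 2(7/23) + 20(16/23) = 334/23.

334/23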